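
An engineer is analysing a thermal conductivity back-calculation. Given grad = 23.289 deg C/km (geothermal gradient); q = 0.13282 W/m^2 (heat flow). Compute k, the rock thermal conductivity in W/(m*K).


k = q / (grad / 1000)
k = 0.13282 / (23.289 / 1000)
k = 5.7031 W/(m*K)


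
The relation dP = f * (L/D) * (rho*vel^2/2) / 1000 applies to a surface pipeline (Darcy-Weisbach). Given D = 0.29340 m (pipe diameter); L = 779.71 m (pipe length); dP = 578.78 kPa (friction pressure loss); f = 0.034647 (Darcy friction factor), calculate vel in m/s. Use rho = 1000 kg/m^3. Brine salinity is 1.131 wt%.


vel = sqrt(dP*1000*2*D / (f*L*rho))
vel = sqrt(578.78*1000*2*0.29340 / (0.034647*779.71*1000))
vel = 3.5457 m/s


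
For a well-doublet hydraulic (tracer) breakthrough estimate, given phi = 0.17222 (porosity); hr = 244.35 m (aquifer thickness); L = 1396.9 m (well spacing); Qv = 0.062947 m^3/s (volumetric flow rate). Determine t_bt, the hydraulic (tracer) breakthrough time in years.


t_bt = pi * hr * phi * L^2 / (3 * Qv) / (365.25*86400)
t_bt = pi * 244.35 * 0.17222 * 1396.9^2 / (3 * 0.062947) / (365.25*86400)
t_bt = 43.289 years


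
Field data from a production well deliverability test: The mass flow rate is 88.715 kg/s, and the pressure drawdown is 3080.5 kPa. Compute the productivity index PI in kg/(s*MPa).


PI = mdot * 1000 / dP
PI = 88.715 * 1000 / 3080.5
PI = 28.799 kg/(s*MPa)


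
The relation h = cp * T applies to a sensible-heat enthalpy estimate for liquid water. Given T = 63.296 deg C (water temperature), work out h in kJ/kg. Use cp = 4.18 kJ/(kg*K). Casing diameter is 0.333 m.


h = cp * T
h = 4.18 * 63.296
h = 264.58 kJ/kg


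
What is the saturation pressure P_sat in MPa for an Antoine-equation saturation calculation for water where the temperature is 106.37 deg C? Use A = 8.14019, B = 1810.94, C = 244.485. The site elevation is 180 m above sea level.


P_sat = 10^(A - B/(C + T)) / 760 * 0.101325
P_sat = 10^(8.14019 - 1810.94/(244.485 + 106.37)) / 760 * 0.101325
P_sat = 0.12694 MPa


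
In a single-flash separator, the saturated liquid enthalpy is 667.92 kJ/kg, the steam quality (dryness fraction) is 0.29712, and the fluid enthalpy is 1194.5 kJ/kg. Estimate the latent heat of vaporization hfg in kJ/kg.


hfg = (h - hf) / x
hfg = (1194.5 - 667.92) / 0.29712
hfg = 1772.3 kJ/kg


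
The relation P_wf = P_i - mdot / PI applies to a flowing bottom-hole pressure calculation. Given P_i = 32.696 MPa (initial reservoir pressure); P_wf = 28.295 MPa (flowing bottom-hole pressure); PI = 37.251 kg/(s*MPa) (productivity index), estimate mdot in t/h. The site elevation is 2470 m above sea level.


mdot = (P_i - P_wf) * PI
mdot = (32.696 - 28.295) * 37.251
mdot = 163.9417 kg/s
Convert: 163.9417 kg/s * 3.6 = 590.19 t/h
mdot = 590.19 t/h


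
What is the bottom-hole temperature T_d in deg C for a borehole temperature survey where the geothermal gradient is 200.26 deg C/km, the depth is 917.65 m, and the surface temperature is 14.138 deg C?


T_d = T_surf + grad * d / 1000
T_d = 14.138 + 200.26 * 917.65 / 1000
T_d = 197.91 deg C


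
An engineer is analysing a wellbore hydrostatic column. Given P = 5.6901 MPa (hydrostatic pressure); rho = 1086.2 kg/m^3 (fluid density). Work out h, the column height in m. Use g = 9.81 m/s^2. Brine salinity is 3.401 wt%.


h = P * 1e6 / (g * rho)
h = 5.6901 * 1e6 / (9.81 * 1086.2)
h = 534.00 m


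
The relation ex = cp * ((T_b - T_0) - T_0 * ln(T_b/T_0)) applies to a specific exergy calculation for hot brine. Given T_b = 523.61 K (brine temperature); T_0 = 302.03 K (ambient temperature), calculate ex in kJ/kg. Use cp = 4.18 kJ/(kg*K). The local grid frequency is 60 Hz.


ex = cp * ((T_b - T_0) - T_0 * ln(T_b/T_0))
ex = 4.18 * ((523.61 - 302.03) - 302.03 * ln(523.61/302.03))
ex = 231.56 kJ/kg


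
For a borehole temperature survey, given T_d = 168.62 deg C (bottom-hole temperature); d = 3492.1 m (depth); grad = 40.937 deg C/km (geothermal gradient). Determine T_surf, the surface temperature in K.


T_surf = T_d - grad * d / 1000
T_surf = 168.62 - 40.937 * 3492.1 / 1000
T_surf = 25.66390 deg C
Convert to K: 25.66390 + 273.15 = 298.81 K
T_surf = 298.81 K


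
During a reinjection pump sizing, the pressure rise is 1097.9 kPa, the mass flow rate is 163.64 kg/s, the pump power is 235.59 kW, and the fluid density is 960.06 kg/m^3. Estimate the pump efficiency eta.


eta = mdot * dP / (rho * P_pump)
eta = 163.64 * 1097.9 / (960.06 * 235.59)
eta = 0.79432


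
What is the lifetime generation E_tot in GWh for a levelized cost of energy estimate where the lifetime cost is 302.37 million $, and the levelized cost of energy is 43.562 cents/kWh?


E_tot = C_tot / LCOE * 100
E_tot = 302.37 / 43.562 * 100
E_tot = 694.11 GWh


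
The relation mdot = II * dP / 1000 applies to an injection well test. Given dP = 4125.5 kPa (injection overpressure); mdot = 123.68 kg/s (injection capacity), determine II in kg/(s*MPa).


II = mdot * 1000 / dP
II = 123.68 * 1000 / 4125.5
II = 29.979 kg/(s*MPa)


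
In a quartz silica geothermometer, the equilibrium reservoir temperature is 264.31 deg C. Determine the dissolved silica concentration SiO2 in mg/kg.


SiO2 = 10^(5.19 - 1309/(T_eq + 273.15))
SiO2 = 10^(5.19 - 1309/(264.31 + 273.15))
SiO2 = 568.16 mg/kg


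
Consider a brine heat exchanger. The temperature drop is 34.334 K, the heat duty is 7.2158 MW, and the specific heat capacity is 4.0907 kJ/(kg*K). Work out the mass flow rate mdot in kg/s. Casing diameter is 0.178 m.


mdot = Q * 1000 / (cp * dT)
mdot = 7.2158 * 1000 / (4.0907 * 34.334)
mdot = 51.376 kg/s


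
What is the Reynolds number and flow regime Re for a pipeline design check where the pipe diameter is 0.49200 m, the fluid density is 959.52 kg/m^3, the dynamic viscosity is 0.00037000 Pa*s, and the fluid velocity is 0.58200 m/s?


Step 1: Re = rho*vel*D/mu = 959.52*0.582*0.492/0.00037 = 7.4258e+05
Step 2: Re = 7.4258e+05 > 4000, so flow is turbulent.
Re = 7.4258e+05 (turbulent)


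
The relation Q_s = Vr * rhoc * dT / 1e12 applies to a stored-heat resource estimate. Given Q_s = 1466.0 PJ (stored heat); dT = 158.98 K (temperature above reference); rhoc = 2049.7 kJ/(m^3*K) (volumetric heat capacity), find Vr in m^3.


Vr = Q_s * 1e12 / (rhoc * dT)
Vr = 1466.0 * 1e12 / (2049.7 * 158.98)
Vr = 4.4988e+09 m^3


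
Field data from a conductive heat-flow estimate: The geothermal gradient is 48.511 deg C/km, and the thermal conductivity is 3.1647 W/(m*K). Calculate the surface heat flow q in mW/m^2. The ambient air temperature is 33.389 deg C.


q = k * grad / 1000
q = 3.1647 * 48.511 / 1000
q = 0.1535228 W/m^2
Convert: 0.1535228 W/m^2 * 1000.0 = 153.52 mW/m^2
q = 153.52 mW/m^2


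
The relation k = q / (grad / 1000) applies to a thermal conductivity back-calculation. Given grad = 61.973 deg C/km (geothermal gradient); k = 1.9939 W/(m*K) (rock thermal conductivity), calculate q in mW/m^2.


q = k * grad / 1000
q = 1.9939 * 61.973 / 1000
q = 0.1235680 W/m^2
Convert: 0.1235680 W/m^2 * 1000.0 = 123.57 mW/m^2
q = 123.57 mW/m^2


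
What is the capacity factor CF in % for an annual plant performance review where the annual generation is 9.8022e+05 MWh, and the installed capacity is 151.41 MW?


CF = E_a / (cap * 8760) * 100
CF = 9.8022e+05 / (151.41 * 8760) * 100
CF = 73.903 %


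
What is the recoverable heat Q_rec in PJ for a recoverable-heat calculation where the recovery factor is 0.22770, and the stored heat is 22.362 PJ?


Q_rec = Q_s * RF
Q_rec = 22.362 * 0.22770
Q_rec = 5.0918 PJ


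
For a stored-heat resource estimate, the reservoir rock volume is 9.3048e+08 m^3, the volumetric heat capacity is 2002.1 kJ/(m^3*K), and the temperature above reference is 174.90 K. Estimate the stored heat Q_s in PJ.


Q_s = Vr * rhoc * dT / 1e12
Q_s = 9.3048e+08 * 2002.1 * 174.90 / 1e12
Q_s = 325.82 PJ


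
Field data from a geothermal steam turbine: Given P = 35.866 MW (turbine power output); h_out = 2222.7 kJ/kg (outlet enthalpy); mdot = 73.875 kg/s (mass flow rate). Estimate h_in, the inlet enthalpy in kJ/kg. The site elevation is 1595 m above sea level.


h_in = h_out + P * 1000 / mdot
h_in = 2222.7 + 35.866 * 1000 / 73.875
h_in = 2708.2 kJ/kg


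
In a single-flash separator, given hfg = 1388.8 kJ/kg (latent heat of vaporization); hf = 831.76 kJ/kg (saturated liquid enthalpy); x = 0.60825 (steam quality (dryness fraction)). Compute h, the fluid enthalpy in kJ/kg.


h = hf + x * hfg
h = 831.76 + 0.60825 * 1388.8
h = 1676.5 kJ/kg


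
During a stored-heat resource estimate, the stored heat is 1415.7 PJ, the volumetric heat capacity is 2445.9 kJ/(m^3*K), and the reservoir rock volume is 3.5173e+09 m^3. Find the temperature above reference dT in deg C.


dT = Q_s * 1e12 / (Vr * rhoc)
dT = 1415.7 * 1e12 / (3.5173e+09 * 2445.9)
dT = 164.5596 K
Convert (temperature difference, 1 K = 1 deg C): 164.5596 K = 164.5596 deg C
dT = 164.56 deg C


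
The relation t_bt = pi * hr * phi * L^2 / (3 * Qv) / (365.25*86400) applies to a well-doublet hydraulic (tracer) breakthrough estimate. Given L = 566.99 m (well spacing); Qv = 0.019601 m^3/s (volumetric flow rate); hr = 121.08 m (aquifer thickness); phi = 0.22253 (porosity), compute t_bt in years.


t_bt = pi * hr * phi * L^2 / (3 * Qv) / (365.25*86400)
t_bt = pi * 121.08 * 0.22253 * 566.99^2 / (3 * 0.019601) / (365.25*86400)
t_bt = 14.664 years


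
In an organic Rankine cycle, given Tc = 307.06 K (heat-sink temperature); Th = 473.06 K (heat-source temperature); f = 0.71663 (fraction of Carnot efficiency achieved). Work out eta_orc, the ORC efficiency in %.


eta_orc = (1 - Tc/Th) * f * 100
eta_orc = (1 - 307.06/473.06) * 0.71663 * 100
eta_orc = 25.147 %


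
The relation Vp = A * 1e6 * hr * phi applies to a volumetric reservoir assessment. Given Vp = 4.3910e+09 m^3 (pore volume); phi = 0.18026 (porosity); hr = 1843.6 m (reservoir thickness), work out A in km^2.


A = Vp / (1e6 * hr * phi)
A = 4.3910e+09 / (1e6 * 1843.6 * 0.18026)
A = 13.213 km^2


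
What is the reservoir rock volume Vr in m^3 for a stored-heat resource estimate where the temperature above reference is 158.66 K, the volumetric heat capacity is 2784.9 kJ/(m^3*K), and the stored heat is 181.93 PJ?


Vr = Q_s * 1e12 / (rhoc * dT)
Vr = 181.93 * 1e12 / (2784.9 * 158.66)
Vr = 4.1174e+08 m^3


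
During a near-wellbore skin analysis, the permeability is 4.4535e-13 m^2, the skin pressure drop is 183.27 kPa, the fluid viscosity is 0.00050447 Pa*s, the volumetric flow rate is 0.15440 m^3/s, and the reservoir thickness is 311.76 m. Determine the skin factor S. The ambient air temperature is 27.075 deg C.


S = dP_s * 1000 * 2*pi*k*hr / (q*mu)
S = 183.27 * 1000 * 2*pi*4.4535e-13*311.76 / (0.15440*0.00050447)
S = 2.0526


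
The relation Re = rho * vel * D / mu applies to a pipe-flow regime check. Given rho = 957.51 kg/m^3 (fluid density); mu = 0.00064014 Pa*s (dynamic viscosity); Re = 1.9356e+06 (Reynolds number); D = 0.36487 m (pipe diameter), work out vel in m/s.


vel = Re * mu / (rho * D)
vel = 1.9356e+06 * 0.00064014 / (957.51 * 0.36487)
vel = 3.5466 m/s


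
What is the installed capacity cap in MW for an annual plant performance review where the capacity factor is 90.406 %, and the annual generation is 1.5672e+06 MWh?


cap = E_a / (CF/100 * 8760)
cap = 1.5672e+06 / (90.406/100 * 8760)
cap = 197.89 MW


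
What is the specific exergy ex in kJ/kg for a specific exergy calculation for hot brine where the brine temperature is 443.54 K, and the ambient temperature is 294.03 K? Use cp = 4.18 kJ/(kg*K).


ex = cp * ((T_b - T_0) - T_0 * ln(T_b/T_0))
ex = 4.18 * ((443.54 - 294.03) - 294.03 * ln(443.54/294.03))
ex = 119.68 kJ/kg


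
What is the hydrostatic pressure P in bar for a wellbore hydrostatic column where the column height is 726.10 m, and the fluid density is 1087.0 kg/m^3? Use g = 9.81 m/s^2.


P = rho * g * h / 1e6
P = 1087.0 * 9.81 * 726.10 / 1e6
P = 7.742746 MPa
Convert: 7.742746 MPa * 10.0 = 77.427 bar
P = 77.427 bar


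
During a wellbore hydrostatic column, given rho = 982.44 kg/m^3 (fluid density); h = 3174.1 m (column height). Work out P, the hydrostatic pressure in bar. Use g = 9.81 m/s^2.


P = rho * g * h / 1e6
P = 982.44 * 9.81 * 3174.1 / 1e6
P = 30.59114 MPa
Convert: 30.59114 MPa * 10.0 = 305.91 bar
P = 305.91 bar


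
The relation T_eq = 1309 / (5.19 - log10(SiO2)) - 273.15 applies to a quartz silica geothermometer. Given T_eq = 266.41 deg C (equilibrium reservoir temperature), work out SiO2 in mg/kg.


SiO2 = 10^(5.19 - 1309/(T_eq + 273.15))
SiO2 = 10^(5.19 - 1309/(266.41 + 273.15))
SiO2 = 580.70 mg/kg


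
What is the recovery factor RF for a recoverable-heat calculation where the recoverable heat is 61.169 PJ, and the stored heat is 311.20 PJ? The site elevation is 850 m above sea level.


RF = Q_rec / Q_s
RF = 61.169 / 311.20
RF = 0.19656


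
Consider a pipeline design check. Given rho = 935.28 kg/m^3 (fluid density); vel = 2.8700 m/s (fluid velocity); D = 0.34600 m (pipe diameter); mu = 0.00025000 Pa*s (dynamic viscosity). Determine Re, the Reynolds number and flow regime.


Step 1: Re = rho*vel*D/mu = 935.28*2.87*0.346/0.00025 = 3.7150e+06
Step 2: Re = 3.7150e+06 > 4000, so flow is turbulent.
Re = 3.7150e+06 (turbulent)


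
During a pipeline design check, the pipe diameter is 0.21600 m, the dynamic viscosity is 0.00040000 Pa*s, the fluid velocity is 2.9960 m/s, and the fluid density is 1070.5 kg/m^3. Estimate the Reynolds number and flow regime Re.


Step 1: Re = rho*vel*D/mu = 1070.5*2.996*0.216/0.0004 = 1.7319e+06
Step 2: Re = 1.7319e+06 > 4000, so flow is turbulent.
Re = 1.7319e+06 (turbulent)


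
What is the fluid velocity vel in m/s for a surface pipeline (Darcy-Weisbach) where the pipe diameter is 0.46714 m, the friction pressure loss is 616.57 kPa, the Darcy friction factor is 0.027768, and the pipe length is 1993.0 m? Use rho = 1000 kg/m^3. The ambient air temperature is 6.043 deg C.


vel = sqrt(dP*1000*2*D / (f*L*rho))
vel = sqrt(616.57*1000*2*0.46714 / (0.027768*1993.0*1000))
vel = 3.2263 m/s


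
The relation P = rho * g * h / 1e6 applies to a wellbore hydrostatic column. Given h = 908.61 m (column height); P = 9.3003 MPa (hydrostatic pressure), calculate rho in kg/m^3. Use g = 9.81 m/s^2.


rho = P * 1e6 / (g * h)
rho = 9.3003 * 1e6 / (9.81 * 908.61)
rho = 1043.4 kg/m^3


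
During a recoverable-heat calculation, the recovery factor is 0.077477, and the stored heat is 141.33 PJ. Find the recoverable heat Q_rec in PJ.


Q_rec = Q_s * RF
Q_rec = 141.33 * 0.077477
Q_rec = 10.950 PJ


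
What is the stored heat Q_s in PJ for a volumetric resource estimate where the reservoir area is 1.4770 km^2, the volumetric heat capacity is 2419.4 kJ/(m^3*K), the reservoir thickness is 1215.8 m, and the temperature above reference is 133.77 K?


Step 1: Vr = A*1e6*hr = 1.477*1e6*1215.8 = 1.795737e+09 m^3
Step 2: Q_s = Vr*rhoc*dT/1e12 = 1.795737e+09*2419.4*133.77/1e12 = 581.18 PJ
Q_s = 581.18 PJ


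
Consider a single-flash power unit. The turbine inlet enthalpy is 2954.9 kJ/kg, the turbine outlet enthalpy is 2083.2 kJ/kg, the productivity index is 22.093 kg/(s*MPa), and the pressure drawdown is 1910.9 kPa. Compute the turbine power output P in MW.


Step 1: mdot = PI * dP / 1000 = 22.093 * 1910.9 / 1000 = 42.21751 kg/s
Step 2: P = mdot*(h_in - h_out)/1000 = 42.21751*(2954.9 - 2083.2)/1000 = 36.801 MW
P = 36.801 MW


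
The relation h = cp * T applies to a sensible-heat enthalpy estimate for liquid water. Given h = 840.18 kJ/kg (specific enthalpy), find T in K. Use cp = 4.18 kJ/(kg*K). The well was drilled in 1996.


T = h / cp
T = 840.18 / 4.18
T = 201.0000 deg C
Convert to K: 201.0000 + 273.15 = 474.15 K
T = 474.15 K


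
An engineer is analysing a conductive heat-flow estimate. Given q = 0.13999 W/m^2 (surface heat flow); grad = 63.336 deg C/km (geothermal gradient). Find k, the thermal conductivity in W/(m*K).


k = q * 1000 / grad
k = 0.13999 * 1000 / 63.336
k = 2.2103 W/(m*K)


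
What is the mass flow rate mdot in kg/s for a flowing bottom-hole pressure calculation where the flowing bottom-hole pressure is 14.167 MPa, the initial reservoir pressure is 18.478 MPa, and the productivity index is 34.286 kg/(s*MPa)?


mdot = (P_i - P_wf) * PI
mdot = (18.478 - 14.167) * 34.286
mdot = 147.81 kg/s


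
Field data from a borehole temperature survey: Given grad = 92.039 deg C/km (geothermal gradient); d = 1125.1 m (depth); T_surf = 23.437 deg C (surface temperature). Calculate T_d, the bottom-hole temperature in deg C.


T_d = T_surf + grad * d / 1000
T_d = 23.437 + 92.039 * 1125.1 / 1000
T_d = 126.99 deg C


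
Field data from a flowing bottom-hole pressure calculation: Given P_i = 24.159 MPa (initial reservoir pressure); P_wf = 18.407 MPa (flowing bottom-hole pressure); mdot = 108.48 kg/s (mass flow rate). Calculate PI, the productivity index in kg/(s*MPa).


PI = mdot / (P_i - P_wf)
PI = 108.48 / (24.159 - 18.407)
PI = 18.860 kg/(s*MPa)


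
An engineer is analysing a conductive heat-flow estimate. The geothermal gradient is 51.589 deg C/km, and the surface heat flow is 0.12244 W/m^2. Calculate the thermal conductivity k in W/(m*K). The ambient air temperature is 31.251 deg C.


k = q * 1000 / grad
k = 0.12244 * 1000 / 51.589
k = 2.3734 W/(m*K)


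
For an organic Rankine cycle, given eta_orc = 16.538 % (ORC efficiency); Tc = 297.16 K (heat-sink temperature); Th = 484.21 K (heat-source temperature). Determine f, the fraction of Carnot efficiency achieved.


f = (eta_orc/100) / (1 - Tc/Th)
f = (16.538/100) / (1 - 297.16/484.21)
f = 0.42811


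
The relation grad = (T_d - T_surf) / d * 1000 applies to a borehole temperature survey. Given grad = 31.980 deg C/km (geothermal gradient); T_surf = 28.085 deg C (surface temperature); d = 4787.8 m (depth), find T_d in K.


T_d = T_surf + grad * d / 1000
T_d = 28.085 + 31.980 * 4787.8 / 1000
T_d = 181.1988 deg C
Convert to K: 181.1988 + 273.15 = 454.35 K
T_d = 454.35 K


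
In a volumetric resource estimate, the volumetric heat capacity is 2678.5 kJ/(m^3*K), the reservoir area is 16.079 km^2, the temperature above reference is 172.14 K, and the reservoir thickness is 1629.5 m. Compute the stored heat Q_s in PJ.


Step 1: Vr = A*1e6*hr = 16.079*1e6*1629.5 = 2.620073e+10 m^3
Step 2: Q_s = Vr*rhoc*dT/1e12 = 2.620073e+10*2678.5*172.14/1e12 = 12081 PJ
Q_s = 12081 PJ


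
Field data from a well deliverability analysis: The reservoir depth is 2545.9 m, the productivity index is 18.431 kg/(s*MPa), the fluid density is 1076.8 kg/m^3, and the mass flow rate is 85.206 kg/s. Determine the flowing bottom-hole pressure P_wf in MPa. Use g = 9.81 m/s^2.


Step 1: P_i = rho*g*h/1e6 = 1076.8*9.81*2545.9/1e6 = 26.89338 MPa
Step 2: P_wf = P_i - mdot/PI = 26.89338 - 85.206/18.431 = 22.270 MPa
P_wf = 22.270 MPa


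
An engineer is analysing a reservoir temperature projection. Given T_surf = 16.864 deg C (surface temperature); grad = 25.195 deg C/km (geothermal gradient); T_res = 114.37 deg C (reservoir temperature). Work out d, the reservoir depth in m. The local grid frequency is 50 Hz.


d = (T_res - T_surf) / grad * 1000
d = (114.37 - 16.864) / 25.195 * 1000
d = 3870.1 m


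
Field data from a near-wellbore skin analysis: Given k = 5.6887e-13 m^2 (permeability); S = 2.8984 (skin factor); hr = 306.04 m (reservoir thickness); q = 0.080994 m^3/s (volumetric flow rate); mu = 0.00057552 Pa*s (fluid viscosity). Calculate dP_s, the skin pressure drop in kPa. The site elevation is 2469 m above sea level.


dP_s = S * q * mu / (2*pi*k*hr) / 1000
dP_s = 2.8984 * 0.080994 * 0.00057552 / (2*pi*5.6887e-13*306.04) / 1000
dP_s = 123.51 kPa


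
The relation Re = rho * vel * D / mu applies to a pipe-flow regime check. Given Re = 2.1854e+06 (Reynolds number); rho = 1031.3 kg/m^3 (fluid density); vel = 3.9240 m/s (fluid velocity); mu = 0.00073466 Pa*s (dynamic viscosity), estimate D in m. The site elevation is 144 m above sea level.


D = Re * mu / (rho * vel)
D = 2.1854e+06 * 0.00073466 / (1031.3 * 3.9240)
D = 0.39674 m


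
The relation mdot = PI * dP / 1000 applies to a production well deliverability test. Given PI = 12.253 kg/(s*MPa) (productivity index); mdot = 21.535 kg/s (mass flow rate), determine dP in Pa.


dP = mdot * 1000 / PI
dP = 21.535 * 1000 / 12.253
dP = 1757.529 kPa
Convert: 1757.529 kPa * 1000.0 = 1.7575e+06 Pa
dP = 1.7575e+06 Pa


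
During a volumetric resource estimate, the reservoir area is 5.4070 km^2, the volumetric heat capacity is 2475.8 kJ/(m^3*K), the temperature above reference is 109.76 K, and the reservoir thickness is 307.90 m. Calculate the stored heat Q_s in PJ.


Step 1: Vr = A*1e6*hr = 5.407*1e6*307.9 = 1.664815e+09 m^3
Step 2: Q_s = Vr*rhoc*dT/1e12 = 1.664815e+09*2475.8*109.76/1e12 = 452.40 PJ
Q_s = 452.40 PJ


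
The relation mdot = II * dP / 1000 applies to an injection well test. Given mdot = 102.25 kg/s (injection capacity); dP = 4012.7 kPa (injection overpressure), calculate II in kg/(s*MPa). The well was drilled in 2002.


II = mdot * 1000 / dP
II = 102.25 * 1000 / 4012.7
II = 25.482 kg/(s*MPa)


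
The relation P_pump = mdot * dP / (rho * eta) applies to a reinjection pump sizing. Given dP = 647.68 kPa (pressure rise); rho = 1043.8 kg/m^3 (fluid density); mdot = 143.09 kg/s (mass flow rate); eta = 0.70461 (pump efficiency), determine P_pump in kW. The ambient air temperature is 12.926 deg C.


P_pump = mdot * dP / (rho * eta)
P_pump = 143.09 * 647.68 / (1043.8 * 0.70461)
P_pump = 126.01 kW


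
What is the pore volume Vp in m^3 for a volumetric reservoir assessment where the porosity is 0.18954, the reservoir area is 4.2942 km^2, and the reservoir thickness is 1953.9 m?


Vp = A * 1e6 * hr * phi
Vp = 4.2942 * 1e6 * 1953.9 * 0.18954
Vp = 1.5903e+09 m^3


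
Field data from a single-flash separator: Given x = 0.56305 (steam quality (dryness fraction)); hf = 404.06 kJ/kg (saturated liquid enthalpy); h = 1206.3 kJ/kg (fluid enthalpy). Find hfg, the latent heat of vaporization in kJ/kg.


hfg = (h - hf) / x
hfg = (1206.3 - 404.06) / 0.56305
hfg = 1424.8 kJ/kg


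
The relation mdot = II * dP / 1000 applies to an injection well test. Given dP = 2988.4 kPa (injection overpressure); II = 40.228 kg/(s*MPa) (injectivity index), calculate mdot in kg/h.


mdot = II * dP / 1000
mdot = 40.228 * 2988.4 / 1000
mdot = 120.2174 kg/s
Convert: 120.2174 kg/s * 3600.0 = 4.3278e+05 kg/h
mdot = 4.3278e+05 kg/h


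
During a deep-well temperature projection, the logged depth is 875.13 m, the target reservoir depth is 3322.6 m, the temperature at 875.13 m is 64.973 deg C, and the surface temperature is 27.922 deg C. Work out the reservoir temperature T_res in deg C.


Step 1: grad = (T_d1 - T_surf)/d1 * 1000 = (64.973 - 27.922)/875.13 * 1000 = 42.33771 deg C/km
Step 2: T_res = T_surf + grad*d2/1000 = 27.922 + 42.33771*3322.6/1000 = 168.59 deg C
T_res = 168.59 deg C


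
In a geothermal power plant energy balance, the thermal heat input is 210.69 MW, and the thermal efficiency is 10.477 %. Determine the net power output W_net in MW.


W_net = eta / 100 * Q_in
W_net = 10.477 / 100 * 210.69
W_net = 22.074 MW


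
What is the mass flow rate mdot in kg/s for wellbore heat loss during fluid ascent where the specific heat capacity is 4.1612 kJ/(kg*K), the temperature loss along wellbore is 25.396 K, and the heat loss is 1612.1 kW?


mdot = Q_loss / (cp * dT)
mdot = 1612.1 / (4.1612 * 25.396)
mdot = 15.255 kg/s


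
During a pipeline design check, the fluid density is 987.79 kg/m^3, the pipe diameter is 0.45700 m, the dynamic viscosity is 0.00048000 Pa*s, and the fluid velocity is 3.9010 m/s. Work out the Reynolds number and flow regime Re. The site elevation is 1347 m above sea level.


Step 1: Re = rho*vel*D/mu = 987.79*3.901*0.457/0.00048 = 3.6687e+06
Step 2: Re = 3.6687e+06 > 4000, so flow is turbulent.
Re = 3.6687e+06 (turbulent)


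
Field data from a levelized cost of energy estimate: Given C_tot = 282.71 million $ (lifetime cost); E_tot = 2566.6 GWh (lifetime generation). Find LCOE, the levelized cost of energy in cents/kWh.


LCOE = C_tot / E_tot * 100
LCOE = 282.71 / 2566.6 * 100
LCOE = 11.015 cents/kWh


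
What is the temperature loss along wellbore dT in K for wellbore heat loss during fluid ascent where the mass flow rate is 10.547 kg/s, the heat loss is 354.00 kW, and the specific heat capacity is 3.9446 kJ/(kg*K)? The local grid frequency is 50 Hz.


dT = Q_loss / (mdot * cp)
dT = 354.00 / (10.547 * 3.9446)
dT = 8.5089 K


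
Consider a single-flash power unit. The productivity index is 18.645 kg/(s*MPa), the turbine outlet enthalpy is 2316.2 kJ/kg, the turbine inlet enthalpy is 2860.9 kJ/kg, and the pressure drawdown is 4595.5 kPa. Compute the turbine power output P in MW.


Step 1: mdot = PI * dP / 1000 = 18.645 * 4595.5 / 1000 = 85.68310 kg/s
Step 2: P = mdot*(h_in - h_out)/1000 = 85.68310*(2860.9 - 2316.2)/1000 = 46.672 MW
P = 46.672 MW


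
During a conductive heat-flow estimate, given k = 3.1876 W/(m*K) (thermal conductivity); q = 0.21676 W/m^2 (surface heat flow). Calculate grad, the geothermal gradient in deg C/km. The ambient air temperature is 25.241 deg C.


grad = q * 1000 / k
grad = 0.21676 * 1000 / 3.1876
grad = 68.001 deg C/km


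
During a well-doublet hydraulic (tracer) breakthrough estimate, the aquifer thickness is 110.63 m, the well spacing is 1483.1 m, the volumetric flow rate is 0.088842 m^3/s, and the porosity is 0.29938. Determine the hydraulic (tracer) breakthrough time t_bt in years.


t_bt = pi * hr * phi * L^2 / (3 * Qv) / (365.25*86400)
t_bt = pi * 110.63 * 0.29938 * 1483.1^2 / (3 * 0.088842) / (365.25*86400)
t_bt = 27.211 years


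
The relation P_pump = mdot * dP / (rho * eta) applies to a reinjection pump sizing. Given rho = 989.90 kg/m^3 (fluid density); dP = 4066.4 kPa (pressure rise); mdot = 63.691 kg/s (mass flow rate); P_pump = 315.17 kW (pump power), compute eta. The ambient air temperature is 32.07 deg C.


eta = mdot * dP / (rho * P_pump)
eta = 63.691 * 4066.4 / (989.90 * 315.17)
eta = 0.83014


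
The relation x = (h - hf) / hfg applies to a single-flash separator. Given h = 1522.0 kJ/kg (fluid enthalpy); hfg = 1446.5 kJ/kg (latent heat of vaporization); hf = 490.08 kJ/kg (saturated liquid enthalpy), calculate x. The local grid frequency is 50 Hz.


x = (h - hf) / hfg
x = (1522.0 - 490.08) / 1446.5
x = 0.71339


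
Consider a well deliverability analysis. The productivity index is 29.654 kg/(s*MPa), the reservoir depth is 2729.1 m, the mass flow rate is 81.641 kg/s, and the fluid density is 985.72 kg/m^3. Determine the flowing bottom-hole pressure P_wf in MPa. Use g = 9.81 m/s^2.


Step 1: P_i = rho*g*h/1e6 = 985.72*9.81*2729.1/1e6 = 26.39016 MPa
Step 2: P_wf = P_i - mdot/PI = 26.39016 - 81.641/29.654 = 23.637 MPa
P_wf = 23.637 MPa


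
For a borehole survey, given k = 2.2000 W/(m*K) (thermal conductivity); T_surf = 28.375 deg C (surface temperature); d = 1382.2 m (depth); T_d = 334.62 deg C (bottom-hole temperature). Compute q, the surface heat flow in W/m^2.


Step 1: grad = (T_d - T_surf)/d * 1000 = (334.62 - 28.375)/1382.2 * 1000 = 221.5634 deg C/km
Step 2: q = k * grad / 1000 = 2.2 * 221.5634 / 1000 = 0.48744 W/m^2
q = 0.48744 W/m^2


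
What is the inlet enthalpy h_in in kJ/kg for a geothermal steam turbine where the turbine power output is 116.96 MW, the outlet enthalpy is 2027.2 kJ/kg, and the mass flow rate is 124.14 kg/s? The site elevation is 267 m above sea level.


h_in = h_out + P * 1000 / mdot
h_in = 2027.2 + 116.96 * 1000 / 124.14
h_in = 2969.4 kJ/kg


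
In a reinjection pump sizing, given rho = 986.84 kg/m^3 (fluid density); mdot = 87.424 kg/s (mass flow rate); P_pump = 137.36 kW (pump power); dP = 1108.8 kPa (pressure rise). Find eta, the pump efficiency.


eta = mdot * dP / (rho * P_pump)
eta = 87.424 * 1108.8 / (986.84 * 137.36)
eta = 0.71512


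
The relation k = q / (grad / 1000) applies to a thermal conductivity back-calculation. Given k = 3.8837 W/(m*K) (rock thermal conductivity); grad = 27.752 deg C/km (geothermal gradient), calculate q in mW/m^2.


q = k * grad / 1000
q = 3.8837 * 27.752 / 1000
q = 0.1077804 W/m^2
Convert: 0.1077804 W/m^2 * 1000.0 = 107.78 mW/m^2
q = 107.78 mW/m^2


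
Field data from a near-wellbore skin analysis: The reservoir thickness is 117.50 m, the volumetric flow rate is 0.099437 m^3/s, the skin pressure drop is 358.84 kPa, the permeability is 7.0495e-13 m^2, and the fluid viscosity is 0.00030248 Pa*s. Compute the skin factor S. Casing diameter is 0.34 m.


S = dP_s * 1000 * 2*pi*k*hr / (q*mu)
S = 358.84 * 1000 * 2*pi*7.0495e-13*117.50 / (0.099437*0.00030248)
S = 6.2092


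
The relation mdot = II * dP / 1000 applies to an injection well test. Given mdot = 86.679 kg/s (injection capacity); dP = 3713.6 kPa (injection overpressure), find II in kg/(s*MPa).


II = mdot * 1000 / dP
II = 86.679 * 1000 / 3713.6
II = 23.341 kg/(s*MPa)


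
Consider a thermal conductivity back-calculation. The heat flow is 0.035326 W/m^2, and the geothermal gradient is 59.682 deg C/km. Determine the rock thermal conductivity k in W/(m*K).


k = q / (grad / 1000)
k = 0.035326 / (59.682 / 1000)
k = 0.59190 W/(m*K)


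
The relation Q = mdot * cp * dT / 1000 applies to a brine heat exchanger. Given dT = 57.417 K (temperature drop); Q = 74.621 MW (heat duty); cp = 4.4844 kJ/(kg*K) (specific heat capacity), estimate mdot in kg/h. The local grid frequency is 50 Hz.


mdot = Q * 1000 / (cp * dT)
mdot = 74.621 * 1000 / (4.4844 * 57.417)
mdot = 289.8119 kg/s
Convert: 289.8119 kg/s * 3600.0 = 1.0433e+06 kg/h
mdot = 1.0433e+06 kg/h


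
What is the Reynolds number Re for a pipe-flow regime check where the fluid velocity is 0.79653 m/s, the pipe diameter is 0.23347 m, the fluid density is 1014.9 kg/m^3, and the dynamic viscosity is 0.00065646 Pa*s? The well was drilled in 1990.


Re = rho * vel * D / mu
Re = 1014.9 * 0.79653 * 0.23347 / 0.00065646
Re = 2.8751e+05


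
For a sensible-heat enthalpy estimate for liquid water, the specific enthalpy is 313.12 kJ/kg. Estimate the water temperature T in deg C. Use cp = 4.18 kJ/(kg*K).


T = h / cp
T = 313.12 / 4.18
T = 74.909 deg C


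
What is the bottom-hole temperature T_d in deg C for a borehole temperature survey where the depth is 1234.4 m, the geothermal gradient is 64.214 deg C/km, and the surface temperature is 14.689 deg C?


T_d = T_surf + grad * d / 1000
T_d = 14.689 + 64.214 * 1234.4 / 1000
T_d = 93.955 deg C


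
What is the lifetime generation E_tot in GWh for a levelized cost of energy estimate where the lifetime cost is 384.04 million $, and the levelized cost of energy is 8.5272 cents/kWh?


E_tot = C_tot / LCOE * 100
E_tot = 384.04 / 8.5272 * 100
E_tot = 4503.7 GWh


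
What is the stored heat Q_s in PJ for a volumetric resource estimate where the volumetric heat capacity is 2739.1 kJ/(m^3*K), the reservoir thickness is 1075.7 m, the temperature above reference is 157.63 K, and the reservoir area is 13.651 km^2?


Step 1: Vr = A*1e6*hr = 13.651*1e6*1075.7 = 1.468438e+10 m^3
Step 2: Q_s = Vr*rhoc*dT/1e12 = 1.468438e+10*2739.1*157.63/1e12 = 6340.2 PJ
Q_s = 6340.2 PJ


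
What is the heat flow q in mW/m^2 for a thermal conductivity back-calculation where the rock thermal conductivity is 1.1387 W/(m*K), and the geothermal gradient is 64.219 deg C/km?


q = k * grad / 1000
q = 1.1387 * 64.219 / 1000
q = 0.07312618 W/m^2
Convert: 0.07312618 W/m^2 * 1000.0 = 73.126 mW/m^2
q = 73.126 mW/m^2


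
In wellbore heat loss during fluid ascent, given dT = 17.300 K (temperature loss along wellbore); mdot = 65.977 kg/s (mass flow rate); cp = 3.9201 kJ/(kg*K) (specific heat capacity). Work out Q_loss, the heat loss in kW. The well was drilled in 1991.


Q_loss = mdot * cp * dT
Q_loss = 65.977 * 3.9201 * 17.300
Q_loss = 4474.4 kW


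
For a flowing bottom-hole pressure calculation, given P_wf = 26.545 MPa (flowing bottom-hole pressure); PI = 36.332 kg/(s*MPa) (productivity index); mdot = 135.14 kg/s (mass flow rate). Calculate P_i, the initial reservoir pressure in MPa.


P_i = P_wf + mdot / PI
P_i = 26.545 + 135.14 / 36.332
P_i = 30.265 MPa


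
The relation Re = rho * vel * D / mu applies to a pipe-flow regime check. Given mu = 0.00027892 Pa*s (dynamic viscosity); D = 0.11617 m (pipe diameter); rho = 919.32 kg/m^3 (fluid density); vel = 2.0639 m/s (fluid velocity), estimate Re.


Re = rho * vel * D / mu
Re = 919.32 * 2.0639 * 0.11617 / 0.00027892
Re = 7.9026e+05


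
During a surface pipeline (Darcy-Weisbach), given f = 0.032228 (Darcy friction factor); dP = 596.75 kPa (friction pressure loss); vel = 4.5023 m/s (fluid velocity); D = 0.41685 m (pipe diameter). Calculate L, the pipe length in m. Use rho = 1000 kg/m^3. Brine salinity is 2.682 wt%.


L = dP*1000*D / (f*rho*vel^2/2)
L = 596.75*1000*0.41685 / (0.032228*1000*4.5023^2/2)
L = 761.55 m


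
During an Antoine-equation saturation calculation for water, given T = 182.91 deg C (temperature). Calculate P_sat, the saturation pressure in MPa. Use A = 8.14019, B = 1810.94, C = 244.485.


P_sat = 10^(A - B/(C + T)) / 760 * 0.101325
P_sat = 10^(8.14019 - 1810.94/(244.485 + 182.91)) / 760 * 0.101325
P_sat = 1.0664 MPa


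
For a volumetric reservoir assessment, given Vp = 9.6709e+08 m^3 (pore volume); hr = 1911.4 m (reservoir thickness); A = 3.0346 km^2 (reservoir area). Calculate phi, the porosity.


phi = Vp / (A * 1e6 * hr)
phi = 9.6709e+08 / (3.0346 * 1e6 * 1911.4)
phi = 0.16673


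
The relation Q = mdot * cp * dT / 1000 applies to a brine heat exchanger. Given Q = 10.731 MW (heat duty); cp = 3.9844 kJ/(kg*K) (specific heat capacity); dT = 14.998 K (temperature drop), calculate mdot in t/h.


mdot = Q * 1000 / (cp * dT)
mdot = 10.731 * 1000 / (3.9844 * 14.998)
mdot = 179.5742 kg/s
Convert: 179.5742 kg/s * 3.6 = 646.47 t/h
mdot = 646.47 t/h


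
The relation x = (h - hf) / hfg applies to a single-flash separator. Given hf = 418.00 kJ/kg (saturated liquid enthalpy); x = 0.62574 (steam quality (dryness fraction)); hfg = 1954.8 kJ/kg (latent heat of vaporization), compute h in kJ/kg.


h = hf + x * hfg
h = 418.00 + 0.62574 * 1954.8
h = 1641.2 kJ/kg


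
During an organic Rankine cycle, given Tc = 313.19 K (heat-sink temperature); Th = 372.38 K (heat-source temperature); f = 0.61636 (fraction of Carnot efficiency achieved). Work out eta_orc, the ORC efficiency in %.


eta_orc = (1 - Tc/Th) * f * 100
eta_orc = (1 - 313.19/372.38) * 0.61636 * 100
eta_orc = 9.7971 %


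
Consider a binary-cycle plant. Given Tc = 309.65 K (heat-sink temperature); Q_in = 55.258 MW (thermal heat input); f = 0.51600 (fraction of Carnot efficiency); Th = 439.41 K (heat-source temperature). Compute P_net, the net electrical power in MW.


Step 1: eta = (1 - Tc/Th)*f = (1 - 309.65/439.41)*0.516 = 0.1523774
Step 2: P_net = eta * Q_in = 0.1523774 * 55.258 = 8.4201 MW
P_net = 8.4201 MW


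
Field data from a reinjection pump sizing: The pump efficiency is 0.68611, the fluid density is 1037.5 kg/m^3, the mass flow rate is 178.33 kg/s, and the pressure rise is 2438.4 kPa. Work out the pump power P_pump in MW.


P_pump = mdot * dP / (rho * eta)
P_pump = 178.33 * 2438.4 / (1037.5 * 0.68611)
P_pump = 610.8682 kW
Convert: 610.8682 kW * 0.001 = 0.61087 MW
P_pump = 0.61087 MW


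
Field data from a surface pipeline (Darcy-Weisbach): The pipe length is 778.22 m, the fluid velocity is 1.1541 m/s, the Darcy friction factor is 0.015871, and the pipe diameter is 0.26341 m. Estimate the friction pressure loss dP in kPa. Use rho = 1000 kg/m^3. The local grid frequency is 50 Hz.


dP = f * (L/D) * (rho*vel^2/2) / 1000
dP = 0.015871 * (778.22/0.26341) * (1000*1.1541^2/2) / 1000
dP = 31.227 kPa


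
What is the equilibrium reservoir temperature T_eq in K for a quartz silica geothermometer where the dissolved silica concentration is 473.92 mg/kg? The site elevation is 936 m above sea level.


T_eq = 1309 / (5.19 - log10(SiO2)) - 273.15
T_eq = 1309 / (5.19 - log10(473.92)) - 273.15
T_eq = 247.4731 deg C
Convert to K: 247.4731 + 273.15 = 520.62 K
T_eq = 520.62 K


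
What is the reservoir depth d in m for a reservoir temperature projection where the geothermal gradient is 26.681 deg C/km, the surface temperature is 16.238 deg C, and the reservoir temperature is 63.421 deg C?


d = (T_res - T_surf) / grad * 1000
d = (63.421 - 16.238) / 26.681 * 1000
d = 1768.4 m


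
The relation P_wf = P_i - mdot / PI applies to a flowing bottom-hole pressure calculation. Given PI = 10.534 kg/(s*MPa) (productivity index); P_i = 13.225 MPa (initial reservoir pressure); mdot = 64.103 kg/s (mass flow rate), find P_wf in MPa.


P_wf = P_i - mdot / PI
P_wf = 13.225 - 64.103 / 10.534
P_wf = 7.1397 MPa


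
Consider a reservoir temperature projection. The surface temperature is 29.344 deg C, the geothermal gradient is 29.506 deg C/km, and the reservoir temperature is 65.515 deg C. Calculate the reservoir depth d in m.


d = (T_res - T_surf) / grad * 1000
d = (65.515 - 29.344) / 29.506 * 1000
d = 1225.9 m


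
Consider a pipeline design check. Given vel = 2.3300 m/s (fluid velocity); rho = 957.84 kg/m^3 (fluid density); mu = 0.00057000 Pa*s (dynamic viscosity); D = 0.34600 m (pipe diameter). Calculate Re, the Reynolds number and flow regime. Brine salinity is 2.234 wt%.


Step 1: Re = rho*vel*D/mu = 957.84*2.33*0.346/0.00057 = 1.3547e+06
Step 2: Re = 1.3547e+06 > 4000, so flow is turbulent.
Re = 1.3547e+06 (turbulent)


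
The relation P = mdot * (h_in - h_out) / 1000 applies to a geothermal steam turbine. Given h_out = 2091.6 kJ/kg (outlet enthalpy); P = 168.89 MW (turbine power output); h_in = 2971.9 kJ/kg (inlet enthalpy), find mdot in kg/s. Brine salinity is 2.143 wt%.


mdot = P * 1000 / (h_in - h_out)
mdot = 168.89 * 1000 / (2971.9 - 2091.6)
mdot = 191.86 kg/s


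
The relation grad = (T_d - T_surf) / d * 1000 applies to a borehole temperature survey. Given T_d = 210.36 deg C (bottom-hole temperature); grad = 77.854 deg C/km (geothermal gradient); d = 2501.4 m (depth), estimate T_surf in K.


T_surf = T_d - grad * d / 1000
T_surf = 210.36 - 77.854 * 2501.4 / 1000
T_surf = 15.61600 deg C
Convert to K: 15.61600 + 273.15 = 288.77 K
T_surf = 288.77 K


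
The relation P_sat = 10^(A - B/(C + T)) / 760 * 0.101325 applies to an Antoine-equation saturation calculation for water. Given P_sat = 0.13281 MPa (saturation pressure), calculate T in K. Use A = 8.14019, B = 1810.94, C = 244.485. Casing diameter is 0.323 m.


T = B / (A - log10(P_sat * 760 / 0.101325)) - C
T = 1810.94 / (8.14019 - log10(0.13281 * 760 / 0.101325)) - 244.485
T = 107.7104 deg C
Convert to K: 107.7104 + 273.15 = 380.86 K
T = 380.86 K


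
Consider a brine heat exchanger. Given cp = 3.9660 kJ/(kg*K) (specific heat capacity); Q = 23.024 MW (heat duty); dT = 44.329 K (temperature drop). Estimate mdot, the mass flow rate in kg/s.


mdot = Q * 1000 / (cp * dT)
mdot = 23.024 * 1000 / (3.9660 * 44.329)
mdot = 130.96 kg/s


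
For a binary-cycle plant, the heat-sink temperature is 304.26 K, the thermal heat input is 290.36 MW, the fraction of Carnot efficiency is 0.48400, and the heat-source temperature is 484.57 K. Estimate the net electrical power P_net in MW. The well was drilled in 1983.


Step 1: eta = (1 - Tc/Th)*f = (1 - 304.26/484.57)*0.484 = 0.1800979
Step 2: P_net = eta * Q_in = 0.1800979 * 290.36 = 52.293 MW
P_net = 52.293 MW


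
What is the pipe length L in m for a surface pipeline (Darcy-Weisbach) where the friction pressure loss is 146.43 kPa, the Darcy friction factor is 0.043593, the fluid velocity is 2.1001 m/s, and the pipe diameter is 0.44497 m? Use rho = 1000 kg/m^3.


L = dP*1000*D / (f*rho*vel^2/2)
L = 146.43*1000*0.44497 / (0.043593*1000*2.1001^2/2)
L = 677.79 m


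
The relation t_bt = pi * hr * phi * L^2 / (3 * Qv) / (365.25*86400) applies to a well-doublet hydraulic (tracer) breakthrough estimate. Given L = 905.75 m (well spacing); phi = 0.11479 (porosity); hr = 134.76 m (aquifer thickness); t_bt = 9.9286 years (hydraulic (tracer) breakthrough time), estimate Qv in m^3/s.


Qv = pi*hr*phi*L^2 / (3*t_bt*365.25*86400)
Qv = pi*134.76*0.11479*905.75^2 / (3*9.9286*365.25*86400)
Qv = 0.042415 m^3/s
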